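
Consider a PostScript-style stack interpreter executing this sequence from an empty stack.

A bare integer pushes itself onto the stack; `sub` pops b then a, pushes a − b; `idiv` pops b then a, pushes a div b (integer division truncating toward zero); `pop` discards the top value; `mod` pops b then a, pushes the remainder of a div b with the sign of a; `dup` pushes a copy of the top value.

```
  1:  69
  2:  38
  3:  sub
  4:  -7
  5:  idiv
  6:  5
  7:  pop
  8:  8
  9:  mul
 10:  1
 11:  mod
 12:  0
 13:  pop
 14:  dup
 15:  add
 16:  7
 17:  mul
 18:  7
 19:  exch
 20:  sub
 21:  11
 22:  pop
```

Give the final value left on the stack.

7

69   -> [69]
38   -> [69, 38]
sub  -> [31]
-7   -> [31, -7]
idiv -> [-4]
5    -> [-4, 5]
pop  -> [-4]
8    -> [-4, 8]
mul  -> [-32]
1    -> [-32, 1]
mod  -> [0]
0    -> [0, 0]
pop  -> [0]
dup  -> [0, 0]
add  -> [0]
7    -> [0, 7]
mul  -> [0]
7    -> [0, 7]
exch -> [7, 0]
sub  -> [7]
11   -> [7, 11]
pop  -> [7]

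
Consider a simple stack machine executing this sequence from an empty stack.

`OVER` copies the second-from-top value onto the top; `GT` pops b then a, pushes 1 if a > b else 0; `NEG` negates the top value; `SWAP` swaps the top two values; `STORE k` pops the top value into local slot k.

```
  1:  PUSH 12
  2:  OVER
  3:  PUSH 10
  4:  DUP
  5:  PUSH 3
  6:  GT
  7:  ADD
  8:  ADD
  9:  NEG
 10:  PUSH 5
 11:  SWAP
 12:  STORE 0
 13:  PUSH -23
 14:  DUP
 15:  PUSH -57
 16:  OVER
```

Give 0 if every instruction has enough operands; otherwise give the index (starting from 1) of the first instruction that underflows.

PUSH 12 -> 12
OVER  — needs 2 operands, stack has 1 → underflow

2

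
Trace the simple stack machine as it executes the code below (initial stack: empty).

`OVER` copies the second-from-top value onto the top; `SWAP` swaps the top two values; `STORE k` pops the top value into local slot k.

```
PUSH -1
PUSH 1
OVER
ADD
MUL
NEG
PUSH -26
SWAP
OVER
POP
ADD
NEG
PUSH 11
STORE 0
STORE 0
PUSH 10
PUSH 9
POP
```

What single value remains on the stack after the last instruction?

PUSH -1  -> -1
PUSH 1   -> -1 1
OVER     -> -1 1 -1
ADD      -> -1 0
MUL      -> 0
NEG      -> 0
PUSH -26 -> 0 -26
SWAP     -> -26 0
OVER     -> -26 0 -26
POP      -> -26 0
ADD      -> -26
NEG      -> 26
PUSH 11  -> 26 11
STORE 0  -> 26
STORE 0  -> (empty)
PUSH 10  -> 10
PUSH 9   -> 10 9
POP      -> 10

10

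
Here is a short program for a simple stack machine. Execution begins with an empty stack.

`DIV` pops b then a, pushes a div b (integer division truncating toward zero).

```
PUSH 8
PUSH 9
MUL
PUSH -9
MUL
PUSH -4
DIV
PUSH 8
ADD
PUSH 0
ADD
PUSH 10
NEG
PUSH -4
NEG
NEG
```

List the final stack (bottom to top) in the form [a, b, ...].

PUSH 8  → 8
PUSH 9  → 8 9
MUL     → 72
PUSH -9 → 72 -9
MUL     → -648
PUSH -4 → -648 -4
DIV     → 162
PUSH 8  → 162 8
ADD     → 170
PUSH 0  → 170 0
ADD     → 170
PUSH 10 → 170 10
NEG     → 170 -10
PUSH -4 → 170 -10 -4
NEG     → 170 -10 4
NEG     → 170 -10 -4

[170, -10, -4]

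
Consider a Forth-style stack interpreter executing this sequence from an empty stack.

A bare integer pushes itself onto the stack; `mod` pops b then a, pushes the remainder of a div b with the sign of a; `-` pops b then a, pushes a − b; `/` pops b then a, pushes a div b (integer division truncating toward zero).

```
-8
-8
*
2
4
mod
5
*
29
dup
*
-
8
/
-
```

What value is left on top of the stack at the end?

167

-8  : [-8]
-8  : [-8, -8]
*   : [64]
2   : [64, 2]
4   : [64, 2, 4]
mod : [64, 2]
5   : [64, 2, 5]
*   : [64, 10]
29  : [64, 10, 29]
dup : [64, 10, 29, 29]
*   : [64, 10, 841]
-   : [64, -831]
8   : [64, -831, 8]
/   : [64, -103]
-   : [167]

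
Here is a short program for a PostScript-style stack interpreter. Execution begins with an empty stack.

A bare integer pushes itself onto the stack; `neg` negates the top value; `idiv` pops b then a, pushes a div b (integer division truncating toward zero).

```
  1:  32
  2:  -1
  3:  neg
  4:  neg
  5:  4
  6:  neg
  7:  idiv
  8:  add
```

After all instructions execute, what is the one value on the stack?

32

32   : [32]
-1   : [32, -1]
neg  : [32, 1]
neg  : [32, -1]
4    : [32, -1, 4]
neg  : [32, -1, -4]
idiv : [32, 0]
add  : [32]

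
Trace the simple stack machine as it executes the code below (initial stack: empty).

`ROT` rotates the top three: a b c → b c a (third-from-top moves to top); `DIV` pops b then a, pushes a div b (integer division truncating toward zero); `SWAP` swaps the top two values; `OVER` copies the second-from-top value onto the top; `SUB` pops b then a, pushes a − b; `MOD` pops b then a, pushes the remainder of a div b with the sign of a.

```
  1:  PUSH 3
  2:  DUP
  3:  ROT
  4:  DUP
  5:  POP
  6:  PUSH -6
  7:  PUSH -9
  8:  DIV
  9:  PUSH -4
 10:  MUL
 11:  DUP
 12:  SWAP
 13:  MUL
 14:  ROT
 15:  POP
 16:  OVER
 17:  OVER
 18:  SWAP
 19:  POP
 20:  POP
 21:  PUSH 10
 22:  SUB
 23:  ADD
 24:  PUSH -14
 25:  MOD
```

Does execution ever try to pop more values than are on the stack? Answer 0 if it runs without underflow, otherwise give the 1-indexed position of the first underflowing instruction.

PUSH 3 -> [3]
DUP    -> [3, 3]
ROT  — needs 3 operands, stack has 2 → underflow

3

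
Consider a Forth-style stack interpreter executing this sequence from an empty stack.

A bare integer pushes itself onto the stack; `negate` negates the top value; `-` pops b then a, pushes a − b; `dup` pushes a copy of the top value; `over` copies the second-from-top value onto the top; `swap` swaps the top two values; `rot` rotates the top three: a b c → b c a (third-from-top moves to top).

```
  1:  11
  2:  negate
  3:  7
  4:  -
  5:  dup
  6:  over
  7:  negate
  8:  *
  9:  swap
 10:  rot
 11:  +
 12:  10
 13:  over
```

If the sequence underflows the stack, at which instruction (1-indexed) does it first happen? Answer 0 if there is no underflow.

10

11     -> [11]
negate -> [-11]
7      -> [-11, 7]
-      -> [-18]
dup    -> [-18, -18]
over   -> [-18, -18, -18]
negate -> [-18, -18, 18]
*      -> [-18, -324]
swap   -> [-324, -18]
rot  — needs 3 operands, stack has 2 → underflow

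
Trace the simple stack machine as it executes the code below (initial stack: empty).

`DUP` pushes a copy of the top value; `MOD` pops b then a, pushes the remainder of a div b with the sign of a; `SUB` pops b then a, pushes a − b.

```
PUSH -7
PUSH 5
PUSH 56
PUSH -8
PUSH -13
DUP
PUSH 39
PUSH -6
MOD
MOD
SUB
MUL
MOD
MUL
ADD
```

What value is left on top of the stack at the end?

273

PUSH -7  -> -7
PUSH 5   -> -7 5
PUSH 56  -> -7 5 56
PUSH -8  -> -7 5 56 -8
PUSH -13 -> -7 5 56 -8 -13
DUP      -> -7 5 56 -8 -13 -13
PUSH 39  -> -7 5 56 -8 -13 -13 39
PUSH -6  -> -7 5 56 -8 -13 -13 39 -6
MOD      -> -7 5 56 -8 -13 -13 3
MOD      -> -7 5 56 -8 -13 -1
SUB      -> -7 5 56 -8 -12
MUL      -> -7 5 56 96
MOD      -> -7 5 56
MUL      -> -7 280
ADD      -> 273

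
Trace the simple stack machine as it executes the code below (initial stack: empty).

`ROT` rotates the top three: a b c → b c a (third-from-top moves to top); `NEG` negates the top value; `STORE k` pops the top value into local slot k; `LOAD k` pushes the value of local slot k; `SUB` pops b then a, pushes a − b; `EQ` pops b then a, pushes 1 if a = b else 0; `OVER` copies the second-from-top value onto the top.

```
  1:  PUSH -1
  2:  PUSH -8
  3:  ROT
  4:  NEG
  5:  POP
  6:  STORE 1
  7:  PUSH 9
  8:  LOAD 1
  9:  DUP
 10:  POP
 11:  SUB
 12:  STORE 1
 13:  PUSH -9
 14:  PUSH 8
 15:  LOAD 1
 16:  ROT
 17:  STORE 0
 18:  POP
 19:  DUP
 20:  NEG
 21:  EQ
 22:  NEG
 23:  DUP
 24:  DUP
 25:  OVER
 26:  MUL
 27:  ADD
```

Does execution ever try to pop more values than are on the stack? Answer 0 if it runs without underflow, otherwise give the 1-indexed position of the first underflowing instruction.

PUSH -1 -> -1
PUSH -8 -> -1 -8
ROT  — needs 3 operands, stack has 2 → underflow

3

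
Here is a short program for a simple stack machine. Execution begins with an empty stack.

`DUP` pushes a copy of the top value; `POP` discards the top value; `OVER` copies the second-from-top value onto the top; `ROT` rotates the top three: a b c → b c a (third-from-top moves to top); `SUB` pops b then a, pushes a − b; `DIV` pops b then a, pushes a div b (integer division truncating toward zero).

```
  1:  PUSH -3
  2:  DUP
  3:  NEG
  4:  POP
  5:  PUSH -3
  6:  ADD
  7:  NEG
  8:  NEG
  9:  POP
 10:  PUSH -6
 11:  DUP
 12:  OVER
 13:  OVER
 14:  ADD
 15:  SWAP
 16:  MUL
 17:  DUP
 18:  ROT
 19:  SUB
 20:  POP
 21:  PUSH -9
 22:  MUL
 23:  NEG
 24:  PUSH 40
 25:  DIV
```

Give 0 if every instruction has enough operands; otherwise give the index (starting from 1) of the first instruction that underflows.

0

PUSH -3  -3
DUP      -3 -3
NEG      -3 3
POP      -3
PUSH -3  -3 -3
ADD      -6
NEG      6
NEG      -6
POP      (empty)
PUSH -6  -6
DUP      -6 -6
OVER     -6 -6 -6
OVER     -6 -6 -6 -6
ADD      -6 -6 -12
SWAP     -6 -12 -6
MUL      -6 72
DUP      -6 72 72
ROT      72 72 -6
SUB      72 78
POP      72
PUSH -9  72 -9
MUL      -648
NEG      648
PUSH 40  648 40
DIV      16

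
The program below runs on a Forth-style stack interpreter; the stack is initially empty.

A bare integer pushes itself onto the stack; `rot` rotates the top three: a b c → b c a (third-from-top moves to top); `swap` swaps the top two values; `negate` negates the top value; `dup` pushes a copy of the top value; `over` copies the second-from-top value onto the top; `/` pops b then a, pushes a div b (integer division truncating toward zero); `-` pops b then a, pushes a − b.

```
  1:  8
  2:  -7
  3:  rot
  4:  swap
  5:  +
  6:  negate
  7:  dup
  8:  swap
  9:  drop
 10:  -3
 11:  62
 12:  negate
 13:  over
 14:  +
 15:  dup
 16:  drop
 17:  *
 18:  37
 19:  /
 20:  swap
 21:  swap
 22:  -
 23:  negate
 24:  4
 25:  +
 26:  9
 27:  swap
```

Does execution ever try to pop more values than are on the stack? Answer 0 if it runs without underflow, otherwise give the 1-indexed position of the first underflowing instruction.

3

8  -> [8]
-7 -> [8, -7]
rot  — needs 3 operands, stack has 2 → underflow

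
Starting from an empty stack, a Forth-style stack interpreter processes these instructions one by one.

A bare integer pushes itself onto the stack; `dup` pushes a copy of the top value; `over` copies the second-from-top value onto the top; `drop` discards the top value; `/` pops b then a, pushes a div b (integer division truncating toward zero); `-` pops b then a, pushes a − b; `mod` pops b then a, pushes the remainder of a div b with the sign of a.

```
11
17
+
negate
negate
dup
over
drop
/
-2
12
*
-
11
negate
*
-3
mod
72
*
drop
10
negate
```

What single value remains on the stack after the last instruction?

-10

11      11
17      11 17
+       28
negate  -28
negate  28
dup     28 28
over    28 28 28
drop    28 28
/       1
-2      1 -2
12      1 -2 12
*       1 -24
-       25
11      25 11
negate  25 -11
*       -275
-3      -275 -3
mod     -2
72      -2 72
*       -144
drop    (empty)
10      10
negate  -10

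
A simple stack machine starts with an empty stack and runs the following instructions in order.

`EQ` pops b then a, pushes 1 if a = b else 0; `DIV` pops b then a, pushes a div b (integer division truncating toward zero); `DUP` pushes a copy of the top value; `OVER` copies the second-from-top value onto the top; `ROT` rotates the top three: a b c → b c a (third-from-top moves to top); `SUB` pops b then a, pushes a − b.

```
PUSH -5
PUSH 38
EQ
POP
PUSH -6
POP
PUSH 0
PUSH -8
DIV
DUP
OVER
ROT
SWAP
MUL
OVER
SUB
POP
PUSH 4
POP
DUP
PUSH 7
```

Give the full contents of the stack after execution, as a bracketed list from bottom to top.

PUSH -5 → [-5]
PUSH 38 → [-5, 38]
EQ      → [0]
POP     → []
PUSH -6 → [-6]
POP     → []
PUSH 0  → [0]
PUSH -8 → [0, -8]
DIV     → [0]
DUP     → [0, 0]
OVER    → [0, 0, 0]
ROT     → [0, 0, 0]
SWAP    → [0, 0, 0]
MUL     → [0, 0]
OVER    → [0, 0, 0]
SUB     → [0, 0]
POP     → [0]
PUSH 4  → [0, 4]
POP     → [0]
DUP     → [0, 0]
PUSH 7  → [0, 0, 7]

[0, 0, 7]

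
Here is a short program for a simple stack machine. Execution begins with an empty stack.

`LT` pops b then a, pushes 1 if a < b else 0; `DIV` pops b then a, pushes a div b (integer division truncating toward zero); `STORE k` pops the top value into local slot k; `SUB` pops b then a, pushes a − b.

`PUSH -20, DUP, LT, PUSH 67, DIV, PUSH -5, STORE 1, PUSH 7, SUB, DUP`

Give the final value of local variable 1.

-5

PUSH -20 : -20
DUP      : -20 -20
LT       : 0
PUSH 67  : 0 67
DIV      : 0
PUSH -5  : 0 -5
STORE 1  : 0
PUSH 7   : 0 7
SUB      : -7
DUP      : -7 -7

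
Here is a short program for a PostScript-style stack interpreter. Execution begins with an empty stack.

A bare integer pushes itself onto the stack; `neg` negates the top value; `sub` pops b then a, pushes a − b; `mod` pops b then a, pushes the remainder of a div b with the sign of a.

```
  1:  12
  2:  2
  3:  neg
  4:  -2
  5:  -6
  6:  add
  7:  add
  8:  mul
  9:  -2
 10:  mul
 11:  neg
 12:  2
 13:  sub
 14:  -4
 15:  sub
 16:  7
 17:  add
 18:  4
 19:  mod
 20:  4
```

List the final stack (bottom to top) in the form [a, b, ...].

[-3, 4]

12  → 12
2   → 12 2
neg → 12 -2
-2  → 12 -2 -2
-6  → 12 -2 -2 -6
add → 12 -2 -8
add → 12 -10
mul → -120
-2  → -120 -2
mul → 240
neg → -240
2   → -240 2
sub → -242
-4  → -242 -4
sub → -238
7   → -238 7
add → -231
4   → -231 4
mod → -3
4   → -3 4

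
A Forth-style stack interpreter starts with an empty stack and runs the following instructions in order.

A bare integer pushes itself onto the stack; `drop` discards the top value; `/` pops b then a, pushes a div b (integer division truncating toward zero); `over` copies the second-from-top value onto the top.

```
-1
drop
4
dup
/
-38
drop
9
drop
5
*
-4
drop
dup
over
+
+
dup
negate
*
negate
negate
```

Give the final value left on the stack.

-1     -> [-1]
drop   -> []
4      -> [4]
dup    -> [4, 4]
/      -> [1]
-38    -> [1, -38]
drop   -> [1]
9      -> [1, 9]
drop   -> [1]
5      -> [1, 5]
*      -> [5]
-4     -> [5, -4]
drop   -> [5]
dup    -> [5, 5]
over   -> [5, 5, 5]
+      -> [5, 10]
+      -> [15]
dup    -> [15, 15]
negate -> [15, -15]
*      -> [-225]
negate -> [225]
negate -> [-225]

-225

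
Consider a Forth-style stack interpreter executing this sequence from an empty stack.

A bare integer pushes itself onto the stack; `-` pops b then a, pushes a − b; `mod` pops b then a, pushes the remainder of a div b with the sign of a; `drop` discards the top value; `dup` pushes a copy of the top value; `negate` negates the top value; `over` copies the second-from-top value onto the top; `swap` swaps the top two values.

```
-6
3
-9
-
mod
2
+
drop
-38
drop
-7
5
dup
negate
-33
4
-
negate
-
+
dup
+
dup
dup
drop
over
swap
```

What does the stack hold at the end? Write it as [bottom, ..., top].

-6     → -6
3      → -6 3
-9     → -6 3 -9
-      → -6 12
mod    → -6
2      → -6 2
+      → -4
drop   → (empty)
-38    → -38
drop   → (empty)
-7     → -7
5      → -7 5
dup    → -7 5 5
negate → -7 5 -5
-33    → -7 5 -5 -33
4      → -7 5 -5 -33 4
-      → -7 5 -5 -37
negate → -7 5 -5 37
-      → -7 5 -42
+      → -7 -37
dup    → -7 -37 -37
+      → -7 -74
dup    → -7 -74 -74
dup    → -7 -74 -74 -74
drop   → -7 -74 -74
over   → -7 -74 -74 -74
swap   → -7 -74 -74 -74

[-7, -74, -74, -74]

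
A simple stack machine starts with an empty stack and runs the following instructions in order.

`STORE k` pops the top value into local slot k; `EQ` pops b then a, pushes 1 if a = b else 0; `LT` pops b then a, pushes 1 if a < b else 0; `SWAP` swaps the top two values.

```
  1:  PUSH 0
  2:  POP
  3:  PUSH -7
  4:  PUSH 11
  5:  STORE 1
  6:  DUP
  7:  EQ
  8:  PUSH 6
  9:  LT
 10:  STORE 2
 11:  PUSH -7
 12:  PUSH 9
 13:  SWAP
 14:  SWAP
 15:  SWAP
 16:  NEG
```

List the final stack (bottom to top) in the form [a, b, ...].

PUSH 0  → 0
POP     → (empty)
PUSH -7 → -7
PUSH 11 → -7 11
STORE 1 → -7
DUP     → -7 -7
EQ      → 1
PUSH 6  → 1 6
LT      → 1
STORE 2 → (empty)
PUSH -7 → -7
PUSH 9  → -7 9
SWAP    → 9 -7
SWAP    → -7 9
SWAP    → 9 -7
NEG     → 9 7

[9, 7]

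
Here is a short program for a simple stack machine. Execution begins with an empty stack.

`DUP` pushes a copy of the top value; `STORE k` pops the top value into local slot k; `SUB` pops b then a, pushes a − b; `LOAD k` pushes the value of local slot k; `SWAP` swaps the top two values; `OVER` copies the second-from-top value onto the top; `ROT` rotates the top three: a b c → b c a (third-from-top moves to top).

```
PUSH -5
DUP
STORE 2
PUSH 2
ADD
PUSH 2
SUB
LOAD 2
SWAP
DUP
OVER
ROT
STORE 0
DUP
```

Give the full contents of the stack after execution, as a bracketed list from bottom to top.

PUSH -5  [-5]
DUP      [-5, -5]
STORE 2  [-5]
PUSH 2   [-5, 2]
ADD      [-3]
PUSH 2   [-3, 2]
SUB      [-5]
LOAD 2   [-5, -5]
SWAP     [-5, -5]
DUP      [-5, -5, -5]
OVER     [-5, -5, -5, -5]
ROT      [-5, -5, -5, -5]
STORE 0  [-5, -5, -5]
DUP      [-5, -5, -5, -5]

[-5, -5, -5, -5]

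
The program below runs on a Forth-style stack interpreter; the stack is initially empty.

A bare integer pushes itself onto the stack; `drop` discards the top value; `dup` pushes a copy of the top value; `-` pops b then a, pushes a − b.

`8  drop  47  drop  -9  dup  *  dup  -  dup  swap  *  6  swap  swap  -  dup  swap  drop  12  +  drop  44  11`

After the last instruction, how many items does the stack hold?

8    → 8
drop → (empty)
47   → 47
drop → (empty)
-9   → -9
dup  → -9 -9
*    → 81
dup  → 81 81
-    → 0
dup  → 0 0
swap → 0 0
*    → 0
6    → 0 6
swap → 6 0
swap → 0 6
-    → -6
dup  → -6 -6
swap → -6 -6
drop → -6
12   → -6 12
+    → 6
drop → (empty)
44   → 44
11   → 44 11

2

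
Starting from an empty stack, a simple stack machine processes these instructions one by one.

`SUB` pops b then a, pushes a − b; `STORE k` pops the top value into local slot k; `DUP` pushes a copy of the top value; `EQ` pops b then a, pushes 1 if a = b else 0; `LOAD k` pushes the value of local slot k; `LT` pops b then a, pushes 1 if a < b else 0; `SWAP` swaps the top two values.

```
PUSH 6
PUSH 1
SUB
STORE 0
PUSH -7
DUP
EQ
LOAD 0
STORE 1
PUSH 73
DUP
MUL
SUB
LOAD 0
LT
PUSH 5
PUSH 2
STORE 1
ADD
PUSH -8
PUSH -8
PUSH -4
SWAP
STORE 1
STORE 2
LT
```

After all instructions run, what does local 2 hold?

-4

PUSH 6   [6]
PUSH 1   [6, 1]
SUB      [5]
STORE 0  []
PUSH -7  [-7]
DUP      [-7, -7]
EQ       [1]
LOAD 0   [1, 5]
STORE 1  [1]
PUSH 73  [1, 73]
DUP      [1, 73, 73]
MUL      [1, 5329]
SUB      [-5328]
LOAD 0   [-5328, 5]
LT       [1]
PUSH 5   [1, 5]
PUSH 2   [1, 5, 2]
STORE 1  [1, 5]
ADD      [6]
PUSH -8  [6, -8]
PUSH -8  [6, -8, -8]
PUSH -4  [6, -8, -8, -4]
SWAP     [6, -8, -4, -8]
STORE 1  [6, -8, -4]
STORE 2  [6, -8]
LT       [0]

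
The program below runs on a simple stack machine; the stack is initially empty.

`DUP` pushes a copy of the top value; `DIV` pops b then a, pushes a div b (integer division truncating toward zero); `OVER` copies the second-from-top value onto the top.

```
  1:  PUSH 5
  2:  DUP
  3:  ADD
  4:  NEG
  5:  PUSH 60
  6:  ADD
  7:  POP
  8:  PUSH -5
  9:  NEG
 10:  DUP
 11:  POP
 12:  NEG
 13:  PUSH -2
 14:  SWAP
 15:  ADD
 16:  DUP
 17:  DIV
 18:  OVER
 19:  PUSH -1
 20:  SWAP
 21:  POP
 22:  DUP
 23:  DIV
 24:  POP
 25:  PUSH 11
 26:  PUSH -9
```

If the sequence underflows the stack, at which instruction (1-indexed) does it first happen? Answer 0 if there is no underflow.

PUSH 5  -> 5
DUP     -> 5 5
ADD     -> 10
NEG     -> -10
PUSH 60 -> -10 60
ADD     -> 50
POP     -> (empty)
PUSH -5 -> -5
NEG     -> 5
DUP     -> 5 5
POP     -> 5
NEG     -> -5
PUSH -2 -> -5 -2
SWAP    -> -2 -5
ADD     -> -7
DUP     -> -7 -7
DIV     -> 1
OVER  — needs 2 operands, stack has 1 → underflow

18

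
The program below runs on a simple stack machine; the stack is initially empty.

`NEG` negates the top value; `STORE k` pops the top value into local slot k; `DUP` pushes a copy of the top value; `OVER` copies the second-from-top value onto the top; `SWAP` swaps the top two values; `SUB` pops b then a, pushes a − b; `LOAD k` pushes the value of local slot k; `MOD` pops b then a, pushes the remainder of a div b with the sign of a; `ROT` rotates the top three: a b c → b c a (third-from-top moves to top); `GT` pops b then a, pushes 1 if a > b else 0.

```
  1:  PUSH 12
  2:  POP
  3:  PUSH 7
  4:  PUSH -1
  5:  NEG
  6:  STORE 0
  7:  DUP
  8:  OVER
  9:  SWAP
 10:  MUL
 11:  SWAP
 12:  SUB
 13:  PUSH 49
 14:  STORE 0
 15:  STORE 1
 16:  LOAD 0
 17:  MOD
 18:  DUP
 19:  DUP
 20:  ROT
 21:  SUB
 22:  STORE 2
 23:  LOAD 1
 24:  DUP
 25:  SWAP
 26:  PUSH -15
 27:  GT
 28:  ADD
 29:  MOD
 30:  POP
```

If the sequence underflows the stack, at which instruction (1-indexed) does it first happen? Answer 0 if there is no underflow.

PUSH 12 -> 12
POP     -> (empty)
PUSH 7  -> 7
PUSH -1 -> 7 -1
NEG     -> 7 1
STORE 0 -> 7
DUP     -> 7 7
OVER    -> 7 7 7
SWAP    -> 7 7 7
MUL     -> 7 49
SWAP    -> 49 7
SUB     -> 42
PUSH 49 -> 42 49
STORE 0 -> 42
STORE 1 -> (empty)
LOAD 0  -> 49
MOD  — needs 2 operands, stack has 1 → underflow

17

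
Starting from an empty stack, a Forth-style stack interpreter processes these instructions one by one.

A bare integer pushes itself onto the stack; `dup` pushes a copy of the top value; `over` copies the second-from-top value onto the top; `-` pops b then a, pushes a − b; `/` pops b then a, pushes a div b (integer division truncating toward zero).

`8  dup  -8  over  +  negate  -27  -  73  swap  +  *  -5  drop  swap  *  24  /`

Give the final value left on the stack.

266

8      → 8
dup    → 8 8
-8     → 8 8 -8
over   → 8 8 -8 8
+      → 8 8 0
negate → 8 8 0
-27    → 8 8 0 -27
-      → 8 8 27
73     → 8 8 27 73
swap   → 8 8 73 27
+      → 8 8 100
*      → 8 800
-5     → 8 800 -5
drop   → 8 800
swap   → 800 8
*      → 6400
24     → 6400 24
/      → 266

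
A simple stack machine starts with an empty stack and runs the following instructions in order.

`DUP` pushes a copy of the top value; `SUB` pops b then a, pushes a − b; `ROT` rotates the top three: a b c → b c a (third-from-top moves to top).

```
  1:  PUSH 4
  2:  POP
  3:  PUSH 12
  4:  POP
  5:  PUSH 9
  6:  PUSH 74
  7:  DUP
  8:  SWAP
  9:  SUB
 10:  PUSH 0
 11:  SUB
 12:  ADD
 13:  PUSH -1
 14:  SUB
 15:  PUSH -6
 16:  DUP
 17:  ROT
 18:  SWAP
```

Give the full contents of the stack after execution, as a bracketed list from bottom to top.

PUSH 4  → 4
POP     → (empty)
PUSH 12 → 12
POP     → (empty)
PUSH 9  → 9
PUSH 74 → 9 74
DUP     → 9 74 74
SWAP    → 9 74 74
SUB     → 9 0
PUSH 0  → 9 0 0
SUB     → 9 0
ADD     → 9
PUSH -1 → 9 -1
SUB     → 10
PUSH -6 → 10 -6
DUP     → 10 -6 -6
ROT     → -6 -6 10
SWAP    → -6 10 -6

[-6, 10, -6]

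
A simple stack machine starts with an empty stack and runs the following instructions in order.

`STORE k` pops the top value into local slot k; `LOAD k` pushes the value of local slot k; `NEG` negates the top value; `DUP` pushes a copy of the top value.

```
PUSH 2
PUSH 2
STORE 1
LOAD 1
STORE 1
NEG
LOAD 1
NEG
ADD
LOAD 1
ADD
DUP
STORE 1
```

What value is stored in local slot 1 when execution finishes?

PUSH 2  -> [2]
PUSH 2  -> [2, 2]
STORE 1 -> [2]
LOAD 1  -> [2, 2]
STORE 1 -> [2]
NEG     -> [-2]
LOAD 1  -> [-2, 2]
NEG     -> [-2, -2]
ADD     -> [-4]
LOAD 1  -> [-4, 2]
ADD     -> [-2]
DUP     -> [-2, -2]
STORE 1 -> [-2]

-2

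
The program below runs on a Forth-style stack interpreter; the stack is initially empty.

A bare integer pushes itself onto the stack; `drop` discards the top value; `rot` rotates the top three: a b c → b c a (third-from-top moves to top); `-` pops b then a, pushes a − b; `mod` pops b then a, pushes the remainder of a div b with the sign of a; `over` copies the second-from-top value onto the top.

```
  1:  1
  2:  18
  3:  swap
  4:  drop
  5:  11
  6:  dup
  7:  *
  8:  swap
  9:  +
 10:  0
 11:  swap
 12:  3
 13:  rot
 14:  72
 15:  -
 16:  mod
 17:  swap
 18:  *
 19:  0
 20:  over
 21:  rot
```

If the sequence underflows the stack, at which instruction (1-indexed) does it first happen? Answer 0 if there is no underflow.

0

1    -> [1]
18   -> [1, 18]
swap -> [18, 1]
drop -> [18]
11   -> [18, 11]
dup  -> [18, 11, 11]
*    -> [18, 121]
swap -> [121, 18]
+    -> [139]
0    -> [139, 0]
swap -> [0, 139]
3    -> [0, 139, 3]
rot  -> [139, 3, 0]
72   -> [139, 3, 0, 72]
-    -> [139, 3, -72]
mod  -> [139, 3]
swap -> [3, 139]
*    -> [417]
0    -> [417, 0]
over -> [417, 0, 417]
rot  -> [0, 417, 417]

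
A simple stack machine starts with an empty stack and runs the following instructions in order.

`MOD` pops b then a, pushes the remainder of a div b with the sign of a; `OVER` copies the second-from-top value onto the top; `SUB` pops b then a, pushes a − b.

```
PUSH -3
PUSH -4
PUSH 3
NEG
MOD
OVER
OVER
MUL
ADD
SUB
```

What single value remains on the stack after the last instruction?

-5

PUSH -3 → -3
PUSH -4 → -3 -4
PUSH 3  → -3 -4 3
NEG     → -3 -4 -3
MOD     → -3 -1
OVER    → -3 -1 -3
OVER    → -3 -1 -3 -1
MUL     → -3 -1 3
ADD     → -3 2
SUB     → -5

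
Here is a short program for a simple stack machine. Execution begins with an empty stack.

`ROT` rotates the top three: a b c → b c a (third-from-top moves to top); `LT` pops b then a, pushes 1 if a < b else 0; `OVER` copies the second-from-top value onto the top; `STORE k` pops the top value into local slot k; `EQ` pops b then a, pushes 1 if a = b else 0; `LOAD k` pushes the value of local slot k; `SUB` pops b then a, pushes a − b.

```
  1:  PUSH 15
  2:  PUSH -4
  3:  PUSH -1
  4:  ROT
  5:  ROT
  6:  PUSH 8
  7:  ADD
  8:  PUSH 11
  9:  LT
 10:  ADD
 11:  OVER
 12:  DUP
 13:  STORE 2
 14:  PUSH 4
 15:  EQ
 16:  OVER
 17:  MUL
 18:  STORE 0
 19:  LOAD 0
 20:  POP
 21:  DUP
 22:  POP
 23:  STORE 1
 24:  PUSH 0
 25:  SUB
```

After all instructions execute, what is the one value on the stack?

PUSH 15  15
PUSH -4  15 -4
PUSH -1  15 -4 -1
ROT      -4 -1 15
ROT      -1 15 -4
PUSH 8   -1 15 -4 8
ADD      -1 15 4
PUSH 11  -1 15 4 11
LT       -1 15 1
ADD      -1 16
OVER     -1 16 -1
DUP      -1 16 -1 -1
STORE 2  -1 16 -1
PUSH 4   -1 16 -1 4
EQ       -1 16 0
OVER     -1 16 0 16
MUL      -1 16 0
STORE 0  -1 16
LOAD 0   -1 16 0
POP      -1 16
DUP      -1 16 16
POP      -1 16
STORE 1  -1
PUSH 0   -1 0
SUB      -1

-1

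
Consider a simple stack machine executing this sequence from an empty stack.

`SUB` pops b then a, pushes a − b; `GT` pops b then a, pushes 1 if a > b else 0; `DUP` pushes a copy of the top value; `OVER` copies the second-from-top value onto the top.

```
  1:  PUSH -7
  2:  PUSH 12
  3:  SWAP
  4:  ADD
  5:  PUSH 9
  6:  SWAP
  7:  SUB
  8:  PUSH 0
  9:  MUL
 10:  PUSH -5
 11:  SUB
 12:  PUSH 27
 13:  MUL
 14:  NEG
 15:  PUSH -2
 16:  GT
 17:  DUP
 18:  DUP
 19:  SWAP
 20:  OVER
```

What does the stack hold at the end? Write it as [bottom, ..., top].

[0, 0, 0, 0]

PUSH -7 : [-7]
PUSH 12 : [-7, 12]
SWAP    : [12, -7]
ADD     : [5]
PUSH 9  : [5, 9]
SWAP    : [9, 5]
SUB     : [4]
PUSH 0  : [4, 0]
MUL     : [0]
PUSH -5 : [0, -5]
SUB     : [5]
PUSH 27 : [5, 27]
MUL     : [135]
NEG     : [-135]
PUSH -2 : [-135, -2]
GT      : [0]
DUP     : [0, 0]
DUP     : [0, 0, 0]
SWAP    : [0, 0, 0]
OVER    : [0, 0, 0, 0]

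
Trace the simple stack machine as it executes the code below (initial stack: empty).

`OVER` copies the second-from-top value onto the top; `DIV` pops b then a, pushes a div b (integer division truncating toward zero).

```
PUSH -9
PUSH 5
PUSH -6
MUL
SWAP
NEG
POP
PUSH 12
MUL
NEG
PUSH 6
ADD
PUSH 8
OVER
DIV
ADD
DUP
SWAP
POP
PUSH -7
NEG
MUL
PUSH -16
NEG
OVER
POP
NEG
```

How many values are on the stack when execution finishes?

PUSH -9  : -9
PUSH 5   : -9 5
PUSH -6  : -9 5 -6
MUL      : -9 -30
SWAP     : -30 -9
NEG      : -30 9
POP      : -30
PUSH 12  : -30 12
MUL      : -360
NEG      : 360
PUSH 6   : 360 6
ADD      : 366
PUSH 8   : 366 8
OVER     : 366 8 366
DIV      : 366 0
ADD      : 366
DUP      : 366 366
SWAP     : 366 366
POP      : 366
PUSH -7  : 366 -7
NEG      : 366 7
MUL      : 2562
PUSH -16 : 2562 -16
NEG      : 2562 16
OVER     : 2562 16 2562
POP      : 2562 16
NEG      : 2562 -16

2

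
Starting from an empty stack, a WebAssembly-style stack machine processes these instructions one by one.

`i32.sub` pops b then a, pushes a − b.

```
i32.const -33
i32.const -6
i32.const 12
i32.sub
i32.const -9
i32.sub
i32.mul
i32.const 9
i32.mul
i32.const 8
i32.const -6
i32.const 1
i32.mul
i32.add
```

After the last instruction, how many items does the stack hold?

i32.const -33 → [-33]
i32.const -6  → [-33, -6]
i32.const 12  → [-33, -6, 12]
i32.sub       → [-33, -18]
i32.const -9  → [-33, -18, -9]
i32.sub       → [-33, -9]
i32.mul       → [297]
i32.const 9   → [297, 9]
i32.mul       → [2673]
i32.const 8   → [2673, 8]
i32.const -6  → [2673, 8, -6]
i32.const 1   → [2673, 8, -6, 1]
i32.mul       → [2673, 8, -6]
i32.add       → [2673, 2]

2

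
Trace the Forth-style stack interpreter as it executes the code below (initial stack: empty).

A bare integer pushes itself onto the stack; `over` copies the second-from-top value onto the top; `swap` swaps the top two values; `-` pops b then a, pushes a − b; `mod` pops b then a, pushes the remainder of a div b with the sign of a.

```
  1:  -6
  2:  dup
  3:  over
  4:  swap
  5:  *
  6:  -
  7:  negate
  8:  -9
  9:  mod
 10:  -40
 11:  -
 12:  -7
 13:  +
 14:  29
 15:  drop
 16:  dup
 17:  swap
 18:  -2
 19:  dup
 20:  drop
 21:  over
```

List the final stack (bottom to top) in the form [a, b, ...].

[39, 39, -2, 39]

-6     -> -6
dup    -> -6 -6
over   -> -6 -6 -6
swap   -> -6 -6 -6
*      -> -6 36
-      -> -42
negate -> 42
-9     -> 42 -9
mod    -> 6
-40    -> 6 -40
-      -> 46
-7     -> 46 -7
+      -> 39
29     -> 39 29
drop   -> 39
dup    -> 39 39
swap   -> 39 39
-2     -> 39 39 -2
dup    -> 39 39 -2 -2
drop   -> 39 39 -2
over   -> 39 39 -2 39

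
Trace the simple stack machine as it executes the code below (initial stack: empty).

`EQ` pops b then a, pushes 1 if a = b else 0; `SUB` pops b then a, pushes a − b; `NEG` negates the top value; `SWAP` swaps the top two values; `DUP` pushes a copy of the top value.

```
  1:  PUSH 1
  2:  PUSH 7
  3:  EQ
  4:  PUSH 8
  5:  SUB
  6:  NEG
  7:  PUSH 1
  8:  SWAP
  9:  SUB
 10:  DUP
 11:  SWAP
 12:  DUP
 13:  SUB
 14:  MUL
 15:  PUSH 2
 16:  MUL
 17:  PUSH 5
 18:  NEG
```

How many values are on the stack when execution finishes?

PUSH 1 → 1
PUSH 7 → 1 7
EQ     → 0
PUSH 8 → 0 8
SUB    → -8
NEG    → 8
PUSH 1 → 8 1
SWAP   → 1 8
SUB    → -7
DUP    → -7 -7
SWAP   → -7 -7
DUP    → -7 -7 -7
SUB    → -7 0
MUL    → 0
PUSH 2 → 0 2
MUL    → 0
PUSH 5 → 0 5
NEG    → 0 -5

2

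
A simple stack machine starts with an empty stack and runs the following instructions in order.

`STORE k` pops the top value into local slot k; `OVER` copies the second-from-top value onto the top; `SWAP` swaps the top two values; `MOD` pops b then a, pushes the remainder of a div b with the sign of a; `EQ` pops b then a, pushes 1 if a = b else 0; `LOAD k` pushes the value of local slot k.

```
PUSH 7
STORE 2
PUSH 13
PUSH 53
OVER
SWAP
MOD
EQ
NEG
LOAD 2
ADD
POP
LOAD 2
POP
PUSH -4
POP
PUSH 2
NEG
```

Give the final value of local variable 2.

7

PUSH 7  → [7]
STORE 2 → []
PUSH 13 → [13]
PUSH 53 → [13, 53]
OVER    → [13, 53, 13]
SWAP    → [13, 13, 53]
MOD     → [13, 13]
EQ      → [1]
NEG     → [-1]
LOAD 2  → [-1, 7]
ADD     → [6]
POP     → []
LOAD 2  → [7]
POP     → []
PUSH -4 → [-4]
POP     → []
PUSH 2  → [2]
NEG     → [-2]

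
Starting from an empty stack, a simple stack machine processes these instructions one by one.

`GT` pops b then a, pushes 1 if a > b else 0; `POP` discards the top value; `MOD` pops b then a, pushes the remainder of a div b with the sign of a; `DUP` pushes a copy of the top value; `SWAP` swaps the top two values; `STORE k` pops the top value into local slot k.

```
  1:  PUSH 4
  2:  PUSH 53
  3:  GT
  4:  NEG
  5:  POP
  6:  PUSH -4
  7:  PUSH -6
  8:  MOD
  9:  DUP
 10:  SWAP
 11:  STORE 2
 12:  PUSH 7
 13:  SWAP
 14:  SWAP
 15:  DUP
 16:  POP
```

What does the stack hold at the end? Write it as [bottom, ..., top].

[-4, 7]

PUSH 4  → [4]
PUSH 53 → [4, 53]
GT      → [0]
NEG     → [0]
POP     → []
PUSH -4 → [-4]
PUSH -6 → [-4, -6]
MOD     → [-4]
DUP     → [-4, -4]
SWAP    → [-4, -4]
STORE 2 → [-4]
PUSH 7  → [-4, 7]
SWAP    → [7, -4]
SWAP    → [-4, 7]
DUP     → [-4, 7, 7]
POP     → [-4, 7]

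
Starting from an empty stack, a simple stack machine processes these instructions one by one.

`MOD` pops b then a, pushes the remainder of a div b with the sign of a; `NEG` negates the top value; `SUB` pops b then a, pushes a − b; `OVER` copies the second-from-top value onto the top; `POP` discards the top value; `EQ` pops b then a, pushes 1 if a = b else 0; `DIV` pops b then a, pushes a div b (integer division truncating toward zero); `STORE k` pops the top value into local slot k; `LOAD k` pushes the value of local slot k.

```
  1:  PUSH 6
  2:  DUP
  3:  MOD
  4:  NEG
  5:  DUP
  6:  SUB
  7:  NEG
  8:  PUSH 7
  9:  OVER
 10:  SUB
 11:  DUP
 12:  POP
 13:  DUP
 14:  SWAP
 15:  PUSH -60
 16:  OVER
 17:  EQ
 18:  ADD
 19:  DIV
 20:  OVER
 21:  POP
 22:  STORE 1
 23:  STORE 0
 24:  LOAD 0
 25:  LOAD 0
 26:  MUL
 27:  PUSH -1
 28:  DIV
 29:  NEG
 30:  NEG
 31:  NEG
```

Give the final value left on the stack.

0

PUSH 6   -> [6]
DUP      -> [6, 6]
MOD      -> [0]
NEG      -> [0]
DUP      -> [0, 0]
SUB      -> [0]
NEG      -> [0]
PUSH 7   -> [0, 7]
OVER     -> [0, 7, 0]
SUB      -> [0, 7]
DUP      -> [0, 7, 7]
POP      -> [0, 7]
DUP      -> [0, 7, 7]
SWAP     -> [0, 7, 7]
PUSH -60 -> [0, 7, 7, -60]
OVER     -> [0, 7, 7, -60, 7]
EQ       -> [0, 7, 7, 0]
ADD      -> [0, 7, 7]
DIV      -> [0, 1]
OVER     -> [0, 1, 0]
POP      -> [0, 1]
STORE 1  -> [0]
STORE 0  -> []
LOAD 0   -> [0]
LOAD 0   -> [0, 0]
MUL      -> [0]
PUSH -1  -> [0, -1]
DIV      -> [0]
NEG      -> [0]
NEG      -> [0]
NEG      -> [0]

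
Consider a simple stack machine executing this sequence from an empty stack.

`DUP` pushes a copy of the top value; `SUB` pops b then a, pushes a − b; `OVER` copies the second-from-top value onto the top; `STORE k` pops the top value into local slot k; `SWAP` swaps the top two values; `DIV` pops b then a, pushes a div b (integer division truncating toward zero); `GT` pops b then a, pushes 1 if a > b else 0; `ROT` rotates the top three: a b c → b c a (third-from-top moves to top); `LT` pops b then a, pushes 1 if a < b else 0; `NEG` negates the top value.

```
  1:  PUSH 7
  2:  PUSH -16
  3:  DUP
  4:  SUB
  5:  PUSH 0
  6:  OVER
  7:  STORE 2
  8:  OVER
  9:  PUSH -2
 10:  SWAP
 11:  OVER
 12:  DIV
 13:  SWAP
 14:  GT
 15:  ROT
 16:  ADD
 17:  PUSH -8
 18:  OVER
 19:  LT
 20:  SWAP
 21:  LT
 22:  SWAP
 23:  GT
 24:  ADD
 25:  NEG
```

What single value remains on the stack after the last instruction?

-7

PUSH 7   → [7]
PUSH -16 → [7, -16]
DUP      → [7, -16, -16]
SUB      → [7, 0]
PUSH 0   → [7, 0, 0]
OVER     → [7, 0, 0, 0]
STORE 2  → [7, 0, 0]
OVER     → [7, 0, 0, 0]
PUSH -2  → [7, 0, 0, 0, -2]
SWAP     → [7, 0, 0, -2, 0]
OVER     → [7, 0, 0, -2, 0, -2]
DIV      → [7, 0, 0, -2, 0]
SWAP     → [7, 0, 0, 0, -2]
GT       → [7, 0, 0, 1]
ROT      → [7, 0, 1, 0]
ADD      → [7, 0, 1]
PUSH -8  → [7, 0, 1, -8]
OVER     → [7, 0, 1, -8, 1]
LT       → [7, 0, 1, 1]
SWAP     → [7, 0, 1, 1]
LT       → [7, 0, 0]
SWAP     → [7, 0, 0]
GT       → [7, 0]
ADD      → [7]
NEG      → [-7]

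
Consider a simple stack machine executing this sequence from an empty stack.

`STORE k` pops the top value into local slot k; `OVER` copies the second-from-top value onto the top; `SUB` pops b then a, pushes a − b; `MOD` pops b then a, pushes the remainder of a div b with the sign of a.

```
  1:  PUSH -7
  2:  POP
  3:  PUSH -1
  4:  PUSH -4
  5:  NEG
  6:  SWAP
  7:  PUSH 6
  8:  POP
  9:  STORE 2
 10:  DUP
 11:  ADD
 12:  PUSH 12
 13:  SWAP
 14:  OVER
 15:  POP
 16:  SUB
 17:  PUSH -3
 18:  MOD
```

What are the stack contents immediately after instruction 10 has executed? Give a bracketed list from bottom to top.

PUSH -7 : [-7]
POP     : []
PUSH -1 : [-1]
PUSH -4 : [-1, -4]
NEG     : [-1, 4]
SWAP    : [4, -1]
PUSH 6  : [4, -1, 6]
POP     : [4, -1]
STORE 2 : [4]
DUP     : [4, 4]

[4, 4]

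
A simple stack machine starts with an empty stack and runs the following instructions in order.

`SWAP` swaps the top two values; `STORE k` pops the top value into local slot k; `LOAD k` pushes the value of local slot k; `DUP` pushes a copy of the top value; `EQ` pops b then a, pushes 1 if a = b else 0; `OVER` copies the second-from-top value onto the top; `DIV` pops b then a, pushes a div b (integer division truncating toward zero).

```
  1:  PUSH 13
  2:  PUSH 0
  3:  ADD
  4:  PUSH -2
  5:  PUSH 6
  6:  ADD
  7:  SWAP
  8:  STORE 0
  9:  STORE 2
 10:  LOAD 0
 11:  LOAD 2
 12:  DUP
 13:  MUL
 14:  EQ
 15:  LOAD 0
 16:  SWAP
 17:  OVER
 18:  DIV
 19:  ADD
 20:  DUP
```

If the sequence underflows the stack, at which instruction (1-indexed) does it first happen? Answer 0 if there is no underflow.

0

PUSH 13 -> 13
PUSH 0  -> 13 0
ADD     -> 13
PUSH -2 -> 13 -2
PUSH 6  -> 13 -2 6
ADD     -> 13 4
SWAP    -> 4 13
STORE 0 -> 4
STORE 2 -> (empty)
LOAD 0  -> 13
LOAD 2  -> 13 4
DUP     -> 13 4 4
MUL     -> 13 16
EQ      -> 0
LOAD 0  -> 0 13
SWAP    -> 13 0
OVER    -> 13 0 13
DIV     -> 13 0
ADD     -> 13
DUP     -> 13 13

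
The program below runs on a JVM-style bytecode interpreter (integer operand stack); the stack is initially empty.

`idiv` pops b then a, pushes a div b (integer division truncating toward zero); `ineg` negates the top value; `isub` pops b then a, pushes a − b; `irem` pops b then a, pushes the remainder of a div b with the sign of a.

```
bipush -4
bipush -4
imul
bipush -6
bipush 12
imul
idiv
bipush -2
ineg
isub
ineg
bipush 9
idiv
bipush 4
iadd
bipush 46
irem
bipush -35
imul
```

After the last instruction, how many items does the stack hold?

bipush -4  → -4
bipush -4  → -4 -4
imul       → 16
bipush -6  → 16 -6
bipush 12  → 16 -6 12
imul       → 16 -72
idiv       → 0
bipush -2  → 0 -2
ineg       → 0 2
isub       → -2
ineg       → 2
bipush 9   → 2 9
idiv       → 0
bipush 4   → 0 4
iadd       → 4
bipush 46  → 4 46
irem       → 4
bipush -35 → 4 -35
imul       → -140

1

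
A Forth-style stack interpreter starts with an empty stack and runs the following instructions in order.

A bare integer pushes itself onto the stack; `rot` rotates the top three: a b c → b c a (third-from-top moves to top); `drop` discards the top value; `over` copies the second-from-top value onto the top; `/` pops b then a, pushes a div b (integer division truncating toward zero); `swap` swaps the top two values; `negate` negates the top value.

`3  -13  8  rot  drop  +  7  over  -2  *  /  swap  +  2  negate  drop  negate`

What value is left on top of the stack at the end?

5

3       [3]
-13     [3, -13]
8       [3, -13, 8]
rot     [-13, 8, 3]
drop    [-13, 8]
+       [-5]
7       [-5, 7]
over    [-5, 7, -5]
-2      [-5, 7, -5, -2]
*       [-5, 7, 10]
/       [-5, 0]
swap    [0, -5]
+       [-5]
2       [-5, 2]
negate  [-5, -2]
drop    [-5]
negate  [5]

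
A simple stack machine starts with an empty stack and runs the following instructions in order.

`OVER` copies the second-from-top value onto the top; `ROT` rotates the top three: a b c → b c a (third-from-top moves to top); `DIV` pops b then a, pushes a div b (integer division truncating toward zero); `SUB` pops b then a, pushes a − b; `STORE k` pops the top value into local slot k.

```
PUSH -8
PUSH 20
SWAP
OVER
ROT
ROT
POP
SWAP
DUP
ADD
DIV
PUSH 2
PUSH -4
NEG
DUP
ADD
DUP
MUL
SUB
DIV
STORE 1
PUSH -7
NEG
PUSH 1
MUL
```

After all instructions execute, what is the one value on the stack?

7

PUSH -8 → -8
PUSH 20 → -8 20
SWAP    → 20 -8
OVER    → 20 -8 20
ROT     → -8 20 20
ROT     → 20 20 -8
POP     → 20 20
SWAP    → 20 20
DUP     → 20 20 20
ADD     → 20 40
DIV     → 0
PUSH 2  → 0 2
PUSH -4 → 0 2 -4
NEG     → 0 2 4
DUP     → 0 2 4 4
ADD     → 0 2 8
DUP     → 0 2 8 8
MUL     → 0 2 64
SUB     → 0 -62
DIV     → 0
STORE 1 → (empty)
PUSH -7 → -7
NEG     → 7
PUSH 1  → 7 1
MUL     → 7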